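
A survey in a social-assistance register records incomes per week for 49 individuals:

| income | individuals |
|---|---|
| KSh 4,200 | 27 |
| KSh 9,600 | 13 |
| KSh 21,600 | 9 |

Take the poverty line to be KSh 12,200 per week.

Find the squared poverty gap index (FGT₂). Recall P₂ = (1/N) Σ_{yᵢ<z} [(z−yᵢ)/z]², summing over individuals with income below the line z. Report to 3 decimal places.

0.249

Below z: 27×KSh 4,200, 13×KSh 9,600 (q = 40 of N = 49).
Relative gaps: (12200−4200)/12200 = 0.6557 (×27); (12200−9600)/12200 = 0.2131 (×13).
Squared: 0.4300 (×27); 0.0454 (×13).
Sum = 12.200215; P₂ = 12.200215 / 49 = 0.249.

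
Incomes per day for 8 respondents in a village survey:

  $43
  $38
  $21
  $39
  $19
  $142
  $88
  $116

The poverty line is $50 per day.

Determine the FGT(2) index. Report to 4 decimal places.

0.1058

Incomes under z: $19, $21, $38, $39, $43 (q = 5 of N = 8).
Shortfall ratios: (50−19)/50 = 0.6200; (50−21)/50 = 0.5800; (50−38)/50 = 0.2400; (50−39)/50 = 0.2200; (50−43)/50 = 0.1400.
Squared: 0.3844; 0.3364; 0.0576; 0.0484; 0.0196.
Sum = 0.846400; P₂ = 0.846400 / 8 = 0.1058.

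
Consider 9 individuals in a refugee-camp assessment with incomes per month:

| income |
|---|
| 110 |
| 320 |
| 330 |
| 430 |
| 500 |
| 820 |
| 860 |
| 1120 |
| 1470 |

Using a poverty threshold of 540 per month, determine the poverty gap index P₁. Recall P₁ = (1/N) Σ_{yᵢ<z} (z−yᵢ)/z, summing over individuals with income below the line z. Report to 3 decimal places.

Incomes under z: 110, 320, 330, 430, 500 (q = 5 of N = 9).
Gap ratios (z−y)/z: (540−110)/540 = 0.7963; (540−320)/540 = 0.4074; (540−330)/540 = 0.3889; (540−430)/540 = 0.2037; (540−500)/540 = 0.0741.
Σ = 1.870370. Dividing by the full population N = 9 gives P₁ = 0.208.

0.208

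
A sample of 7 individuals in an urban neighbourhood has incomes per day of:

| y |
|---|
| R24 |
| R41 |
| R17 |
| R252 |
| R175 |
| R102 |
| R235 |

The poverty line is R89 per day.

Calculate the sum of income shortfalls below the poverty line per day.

Poor units: R17, R24, R41 (q = 3 of N = 7).
Individual gaps: 89−17 = 72; 89−24 = 65; 89−41 = 48.
Aggregate gap = R185.

R185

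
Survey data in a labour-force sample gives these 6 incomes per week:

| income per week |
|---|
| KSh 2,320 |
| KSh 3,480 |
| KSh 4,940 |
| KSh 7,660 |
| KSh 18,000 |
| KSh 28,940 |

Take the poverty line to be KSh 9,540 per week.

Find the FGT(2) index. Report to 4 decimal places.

Poor units: KSh 2,320, KSh 3,480, KSh 4,940, KSh 7,660 (q = 4 of N = 6).
Gap ratios (z−y)/z: (9540−2320)/9540 = 0.7568; (9540−3480)/9540 = 0.6352; (9540−4940)/9540 = 0.4822; (9540−7660)/9540 = 0.1971.
Squared: 0.5728; 0.4035; 0.2325; 0.0388.
Sum = 1.247604; P₂ = 1.247604 / 6 = 0.2079.

0.2079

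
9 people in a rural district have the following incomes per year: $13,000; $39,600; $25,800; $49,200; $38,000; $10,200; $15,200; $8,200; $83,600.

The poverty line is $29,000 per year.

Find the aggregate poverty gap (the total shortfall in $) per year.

$72,600

Below the line: $8,200, $10,200, $13,000, $15,200, $25,800 (q = 5 of N = 9).
Individual gaps: 29000−8200 = 20800; 29000−10200 = 18800; 29000−13000 = 16000; 29000−15200 = 13800; 29000−25800 = 3200.
Aggregate gap = $72,600.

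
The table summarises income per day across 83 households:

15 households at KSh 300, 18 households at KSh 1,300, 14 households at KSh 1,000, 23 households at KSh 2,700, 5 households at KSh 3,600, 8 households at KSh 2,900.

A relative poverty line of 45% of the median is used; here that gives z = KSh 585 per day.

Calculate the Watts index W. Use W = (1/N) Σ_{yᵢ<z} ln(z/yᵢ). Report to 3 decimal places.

Below z: 15×KSh 300 (q = 15 of N = 83).
Log shortfalls: ln(585/300) = 0.6678 (×15).
W = 10.017441 / 83 = 0.121.

0.121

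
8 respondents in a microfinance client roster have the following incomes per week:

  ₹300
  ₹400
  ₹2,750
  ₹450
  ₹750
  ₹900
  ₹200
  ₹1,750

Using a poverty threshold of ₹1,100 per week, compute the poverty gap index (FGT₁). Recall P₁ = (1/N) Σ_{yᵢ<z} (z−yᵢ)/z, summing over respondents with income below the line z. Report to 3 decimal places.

Below the line: ₹200, ₹300, ₹400, ₹450, ₹750, ₹900 (q = 6 of N = 8).
Gap ratios (z−y)/z: (1100−200)/1100 = 0.8182; (1100−300)/1100 = 0.7273; (1100−400)/1100 = 0.6364; (1100−450)/1100 = 0.5909; (1100−750)/1100 = 0.3182; (1100−900)/1100 = 0.1818.
Σ = 3.272727. Dividing by the full population N = 8 gives P₁ = 0.409.

0.409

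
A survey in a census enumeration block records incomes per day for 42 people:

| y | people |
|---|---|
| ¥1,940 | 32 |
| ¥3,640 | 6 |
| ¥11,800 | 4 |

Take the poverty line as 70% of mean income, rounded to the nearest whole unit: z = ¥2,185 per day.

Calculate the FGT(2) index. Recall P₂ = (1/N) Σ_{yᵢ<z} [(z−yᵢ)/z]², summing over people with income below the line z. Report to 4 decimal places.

0.0096

Poor units: 32×¥1,940 (q = 32 of N = 42).
Relative gaps: (2185−1940)/2185 = 0.1121 (×32).
Squared: 0.0126 (×32).
Sum = 0.402327; P₂ = 0.402327 / 42 = 0.0096.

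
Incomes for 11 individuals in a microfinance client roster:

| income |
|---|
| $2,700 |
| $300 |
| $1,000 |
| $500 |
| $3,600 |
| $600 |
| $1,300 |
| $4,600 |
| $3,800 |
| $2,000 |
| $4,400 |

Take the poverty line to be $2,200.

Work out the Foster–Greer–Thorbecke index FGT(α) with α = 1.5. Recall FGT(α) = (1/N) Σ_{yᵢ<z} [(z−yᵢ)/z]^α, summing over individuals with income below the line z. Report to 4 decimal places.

Below z: $300, $500, $600, $1,000, $1,300, $2,000 (q = 6 of N = 11).
Gap ratios (z−y)/z: (2200−300)/2200 = 0.8636; (2200−500)/2200 = 0.7727; (2200−600)/2200 = 0.7273; (2200−1000)/2200 = 0.5455; (2200−1300)/2200 = 0.4091; (2200−2000)/2200 = 0.0909.
Raised to α = 1.5: 0.80259; 0.67927; 0.62022; 0.40284; 0.26166; 0.02741.
Sum = 2.793991; FGT(1.5) = 2.793991 / 11 = 0.2540.

0.2540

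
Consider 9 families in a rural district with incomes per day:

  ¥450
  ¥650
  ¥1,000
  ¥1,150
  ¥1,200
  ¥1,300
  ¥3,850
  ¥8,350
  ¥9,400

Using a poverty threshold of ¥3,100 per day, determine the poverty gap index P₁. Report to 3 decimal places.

0.461

Below the line: ¥450, ¥650, ¥1,000, ¥1,150, ¥1,200, ¥1,300 (q = 6 of N = 9).
Normalized shortfalls: (3100−450)/3100 = 0.8548; (3100−650)/3100 = 0.7903; (3100−1000)/3100 = 0.6774; (3100−1150)/3100 = 0.6290; (3100−1200)/3100 = 0.6129; (3100−1300)/3100 = 0.5806.
Σ = 4.145161. Dividing by the full population N = 9 gives P₁ = 0.461.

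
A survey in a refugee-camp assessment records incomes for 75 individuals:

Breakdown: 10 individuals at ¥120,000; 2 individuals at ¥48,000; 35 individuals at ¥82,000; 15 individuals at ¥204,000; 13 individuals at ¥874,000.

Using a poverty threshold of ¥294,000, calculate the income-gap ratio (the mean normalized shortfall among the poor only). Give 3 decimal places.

0.604

Below the line: 2×¥48,000, 35×¥82,000, 10×¥120,000, 15×¥204,000 (q = 62 of N = 75).
Relative gaps: 0.8367 (×2), 0.7211 (×35), 0.5918 (×10), 0.3061 (×15); sum = 37.421769.
The income-gap ratio divides by q (the poor only): 37.421769 / 62 = 0.604.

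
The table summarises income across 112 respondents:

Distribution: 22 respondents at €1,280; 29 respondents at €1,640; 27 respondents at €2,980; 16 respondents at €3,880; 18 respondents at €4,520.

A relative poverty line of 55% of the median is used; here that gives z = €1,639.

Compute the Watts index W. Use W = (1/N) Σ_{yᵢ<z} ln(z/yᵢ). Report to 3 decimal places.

Poor units: 22×€1,280 (q = 22 of N = 112).
Log gaps: ln(1639/1280) = 0.2472 (×22).
W = 5.438977 / 112 = 0.049.

0.049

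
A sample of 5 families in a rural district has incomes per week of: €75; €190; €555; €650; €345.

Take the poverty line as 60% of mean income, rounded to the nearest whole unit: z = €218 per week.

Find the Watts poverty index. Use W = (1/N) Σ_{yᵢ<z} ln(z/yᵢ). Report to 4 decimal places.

Poor units: €75, €190 (q = 2 of N = 5).
Log gaps: ln(218/75) = 1.0670; ln(218/190) = 0.1375.
W = 1.204478 / 5 = 0.2409.

0.2409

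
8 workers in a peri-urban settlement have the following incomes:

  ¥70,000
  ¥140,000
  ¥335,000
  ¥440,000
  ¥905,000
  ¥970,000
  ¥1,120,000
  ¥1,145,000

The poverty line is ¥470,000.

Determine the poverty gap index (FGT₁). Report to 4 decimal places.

0.2380

Poor units: ¥70,000, ¥140,000, ¥335,000, ¥440,000 (q = 4 of N = 8).
Gap ratios (z−y)/z: (470000−70000)/470000 = 0.8511; (470000−140000)/470000 = 0.7021; (470000−335000)/470000 = 0.2872; (470000−440000)/470000 = 0.0638.
Sum of shortfalls = 1.904255; P₁ averages over all N: 1.904255 / 8 = 0.2380.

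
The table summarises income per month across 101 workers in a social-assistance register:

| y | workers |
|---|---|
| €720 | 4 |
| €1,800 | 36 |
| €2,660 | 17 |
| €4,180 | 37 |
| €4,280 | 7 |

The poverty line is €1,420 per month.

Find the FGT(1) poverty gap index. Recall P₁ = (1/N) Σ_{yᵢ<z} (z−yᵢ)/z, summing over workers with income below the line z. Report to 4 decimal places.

Below the line: 4×€720 (q = 4 of N = 101).
Shortfall ratios: (1420−720)/1420 = 0.4930 (×4).
Sum of shortfalls = 1.971831; P₁ averages over all N: 1.971831 / 101 = 0.0195.

0.0195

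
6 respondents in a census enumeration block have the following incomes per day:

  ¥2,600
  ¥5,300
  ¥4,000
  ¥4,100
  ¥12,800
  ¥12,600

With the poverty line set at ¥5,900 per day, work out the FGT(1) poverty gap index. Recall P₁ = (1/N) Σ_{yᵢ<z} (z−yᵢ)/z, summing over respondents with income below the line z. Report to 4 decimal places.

Below z: ¥2,600, ¥4,000, ¥4,100, ¥5,300 (q = 4 of N = 6).
Shortfall ratios: (5900−2600)/5900 = 0.5593; (5900−4000)/5900 = 0.3220; (5900−4100)/5900 = 0.3051; (5900−5300)/5900 = 0.1017.
Σ = 1.288136. Dividing by the full population N = 6 gives P₁ = 0.2147.

0.2147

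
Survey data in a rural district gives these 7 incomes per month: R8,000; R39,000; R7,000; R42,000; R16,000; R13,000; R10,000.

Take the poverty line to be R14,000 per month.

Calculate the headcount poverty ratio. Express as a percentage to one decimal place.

57.1%

4 of the 7 individuals have income below R14,000.
H = 4/7 = 57.1%.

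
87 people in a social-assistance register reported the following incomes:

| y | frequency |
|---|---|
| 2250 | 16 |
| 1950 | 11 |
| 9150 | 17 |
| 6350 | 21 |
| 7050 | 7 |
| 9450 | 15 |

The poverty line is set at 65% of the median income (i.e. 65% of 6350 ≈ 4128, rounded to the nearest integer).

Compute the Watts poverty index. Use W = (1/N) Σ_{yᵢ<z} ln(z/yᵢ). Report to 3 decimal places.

Incomes under z: 11×1950, 16×2250 (q = 27 of N = 87).
Log shortfalls: ln(4128/1950) = 0.7500 (×11); ln(4128/2250) = 0.6069 (×16).
W = 17.959405 / 87 = 0.206.

0.206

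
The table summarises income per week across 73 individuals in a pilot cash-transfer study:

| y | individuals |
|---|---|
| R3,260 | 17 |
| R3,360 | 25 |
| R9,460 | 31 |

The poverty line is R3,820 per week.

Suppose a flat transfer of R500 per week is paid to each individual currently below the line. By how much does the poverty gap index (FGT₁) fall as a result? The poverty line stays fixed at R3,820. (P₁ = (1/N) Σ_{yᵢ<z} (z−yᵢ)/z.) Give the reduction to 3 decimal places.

Before: below the line — 17×R3,260, 25×R3,360; poverty gap index (FGT₁) = 0.07538.
After the R500 transfer: below the line — 17×R3,760; poverty gap index (FGT₁) = 0.00366.
Reduction = 0.07538 − 0.00366 = 0.072.

0.072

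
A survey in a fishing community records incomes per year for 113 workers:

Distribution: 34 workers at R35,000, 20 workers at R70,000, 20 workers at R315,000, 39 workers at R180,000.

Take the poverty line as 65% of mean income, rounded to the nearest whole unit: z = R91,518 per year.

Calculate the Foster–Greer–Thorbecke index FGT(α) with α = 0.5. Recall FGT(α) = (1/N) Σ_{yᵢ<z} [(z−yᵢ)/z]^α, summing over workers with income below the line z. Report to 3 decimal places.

Below z: 34×R35,000, 20×R70,000 (q = 54 of N = 113).
Relative gaps: (91518−35000)/91518 = 0.6176 (×34); (91518−70000)/91518 = 0.2351 (×20).
Raised to α = 0.5: 0.78585 (×34); 0.48489 (×20).
Sum = 36.416829; FGT(0.5) = 36.416829 / 113 = 0.322.

0.322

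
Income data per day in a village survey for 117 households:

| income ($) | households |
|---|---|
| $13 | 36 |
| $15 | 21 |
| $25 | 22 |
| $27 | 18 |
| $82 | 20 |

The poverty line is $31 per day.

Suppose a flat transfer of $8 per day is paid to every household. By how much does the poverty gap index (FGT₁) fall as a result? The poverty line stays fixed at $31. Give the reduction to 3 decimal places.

Before: below the line — 36×$13, 21×$15, 22×$25, 18×$27; poverty gap index (FGT₁) = 0.32754.
After the $8 transfer: below the line — 36×$21, 21×$23; poverty gap index (FGT₁) = 0.14557.
Reduction = 0.32754 − 0.14557 = 0.182.

0.182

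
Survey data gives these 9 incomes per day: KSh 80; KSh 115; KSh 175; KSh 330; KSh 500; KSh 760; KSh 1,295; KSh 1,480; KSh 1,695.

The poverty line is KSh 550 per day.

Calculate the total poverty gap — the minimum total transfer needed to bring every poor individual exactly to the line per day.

KSh 1,550

Incomes under z: KSh 80, KSh 115, KSh 175, KSh 330, KSh 500 (q = 5 of N = 9).
Individual gaps: 550−80 = 470; 550−115 = 435; 550−175 = 375; 550−330 = 220; 550−500 = 50.
Aggregate gap = KSh 1,550.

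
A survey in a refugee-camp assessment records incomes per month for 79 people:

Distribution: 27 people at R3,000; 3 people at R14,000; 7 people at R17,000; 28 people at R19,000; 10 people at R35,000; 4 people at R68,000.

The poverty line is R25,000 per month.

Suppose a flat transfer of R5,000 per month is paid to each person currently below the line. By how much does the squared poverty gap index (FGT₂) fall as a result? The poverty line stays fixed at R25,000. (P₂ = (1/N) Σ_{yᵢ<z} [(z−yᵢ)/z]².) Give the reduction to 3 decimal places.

Before: below the line — 27×R3,000, 3×R14,000, 7×R17,000, 28×R19,000; squared poverty gap index (FGT₂) = 0.30151.
After the R5,000 transfer: below the line — 27×R8,000, 3×R19,000, 7×R22,000, 28×R24,000; squared poverty gap index (FGT₂) = 0.16207.
Reduction = 0.30151 − 0.16207 = 0.139.

0.139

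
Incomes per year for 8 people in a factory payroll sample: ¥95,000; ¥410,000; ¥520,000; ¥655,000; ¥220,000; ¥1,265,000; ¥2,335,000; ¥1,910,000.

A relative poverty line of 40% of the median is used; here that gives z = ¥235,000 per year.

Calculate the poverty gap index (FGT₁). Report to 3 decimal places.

0.082

Poor units: ¥95,000, ¥220,000 (q = 2 of N = 8).
Shortfall ratios: (235000−95000)/235000 = 0.5957; (235000−220000)/235000 = 0.0638.
Σ = 0.659574. Dividing by the full population N = 8 gives P₁ = 0.082.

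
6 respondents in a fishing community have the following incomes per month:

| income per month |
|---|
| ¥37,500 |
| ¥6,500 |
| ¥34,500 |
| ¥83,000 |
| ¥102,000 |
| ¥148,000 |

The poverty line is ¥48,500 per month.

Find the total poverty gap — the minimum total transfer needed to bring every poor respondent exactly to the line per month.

Below the line: ¥6,500, ¥34,500, ¥37,500 (q = 3 of N = 6).
Individual gaps: 48500−6500 = 42000; 48500−34500 = 14000; 48500−37500 = 11000.
Aggregate gap = ¥67,000.

¥67,000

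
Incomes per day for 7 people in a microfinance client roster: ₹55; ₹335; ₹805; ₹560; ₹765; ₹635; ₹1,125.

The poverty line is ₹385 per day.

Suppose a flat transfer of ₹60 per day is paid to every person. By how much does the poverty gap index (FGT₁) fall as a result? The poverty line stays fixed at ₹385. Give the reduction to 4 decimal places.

0.0408

Before: below the line — ₹55, ₹335; poverty gap index (FGT₁) = 0.141002.
After the ₹60 transfer: below the line — ₹115; poverty gap index (FGT₁) = 0.100186.
Reduction = 0.141002 − 0.100186 = 0.0408.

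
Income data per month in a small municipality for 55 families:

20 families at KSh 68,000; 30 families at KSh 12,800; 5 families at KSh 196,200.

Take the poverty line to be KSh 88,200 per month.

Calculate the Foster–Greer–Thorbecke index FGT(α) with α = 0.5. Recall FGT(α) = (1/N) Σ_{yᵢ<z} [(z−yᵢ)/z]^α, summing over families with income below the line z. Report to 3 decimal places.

Poor units: 30×KSh 12,800, 20×KSh 68,000 (q = 50 of N = 55).
Normalized shortfalls: (88200−12800)/88200 = 0.8549 (×30); (88200−68000)/88200 = 0.2290 (×20).
Raised to α = 0.5: 0.92459 (×30); 0.47857 (×20).
Sum = 37.309150; FGT(0.5) = 37.309150 / 55 = 0.678.

0.678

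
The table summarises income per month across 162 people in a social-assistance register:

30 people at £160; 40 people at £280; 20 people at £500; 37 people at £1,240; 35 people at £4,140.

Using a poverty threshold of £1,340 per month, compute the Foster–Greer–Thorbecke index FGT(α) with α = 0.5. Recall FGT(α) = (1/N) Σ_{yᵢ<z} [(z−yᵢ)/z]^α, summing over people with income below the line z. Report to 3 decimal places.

0.554

Below z: 30×£160, 40×£280, 20×£500, 37×£1,240 (q = 127 of N = 162).
Normalized shortfalls: (1340−160)/1340 = 0.8806 (×30); (1340−280)/1340 = 0.7910 (×40); (1340−500)/1340 = 0.6269 (×20); (1340−1240)/1340 = 0.0746 (×37).
Raised to α = 0.5: 0.93840 (×30); 0.88941 (×40); 0.79175 (×20); 0.27318 (×37).
Sum = 89.670918; FGT(0.5) = 89.670918 / 162 = 0.554.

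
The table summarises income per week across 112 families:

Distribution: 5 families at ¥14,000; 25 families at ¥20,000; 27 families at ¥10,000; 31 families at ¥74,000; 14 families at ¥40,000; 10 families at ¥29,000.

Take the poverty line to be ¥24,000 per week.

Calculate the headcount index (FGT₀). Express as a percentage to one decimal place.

50.9%

57 of the 112 families have income below ¥24,000.
H = 57/112 = 50.9%.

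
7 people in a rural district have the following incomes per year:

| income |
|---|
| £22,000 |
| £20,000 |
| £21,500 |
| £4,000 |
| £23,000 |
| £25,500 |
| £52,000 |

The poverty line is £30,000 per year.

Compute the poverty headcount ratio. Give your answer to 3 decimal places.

6 of the 7 people have income below £30,000.
H = 6/7 = 0.857.

0.857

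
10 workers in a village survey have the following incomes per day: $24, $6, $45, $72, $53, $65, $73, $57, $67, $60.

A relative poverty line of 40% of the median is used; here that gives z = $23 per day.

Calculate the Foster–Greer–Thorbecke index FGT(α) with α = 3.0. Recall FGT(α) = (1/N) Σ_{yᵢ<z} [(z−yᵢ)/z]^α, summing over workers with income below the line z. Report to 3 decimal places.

Below z: $6 (q = 1 of N = 10).
Normalized shortfalls: (23−6)/23 = 0.7391.
Raised to α = 3.0: 0.40380.
Sum = 0.403797; FGT(3.0) = 0.403797 / 10 = 0.040.

0.040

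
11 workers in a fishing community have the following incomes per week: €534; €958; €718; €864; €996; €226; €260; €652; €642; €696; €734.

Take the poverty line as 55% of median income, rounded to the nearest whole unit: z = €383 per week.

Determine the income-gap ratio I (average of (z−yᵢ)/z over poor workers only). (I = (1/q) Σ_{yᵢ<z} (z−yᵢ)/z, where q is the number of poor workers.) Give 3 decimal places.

Poor units: €226, €260 (q = 2 of N = 11).
Relative gaps: 0.4099, 0.3211; sum = 0.731070.
The income-gap ratio divides by q (the poor only): 0.731070 / 2 = 0.366.

0.366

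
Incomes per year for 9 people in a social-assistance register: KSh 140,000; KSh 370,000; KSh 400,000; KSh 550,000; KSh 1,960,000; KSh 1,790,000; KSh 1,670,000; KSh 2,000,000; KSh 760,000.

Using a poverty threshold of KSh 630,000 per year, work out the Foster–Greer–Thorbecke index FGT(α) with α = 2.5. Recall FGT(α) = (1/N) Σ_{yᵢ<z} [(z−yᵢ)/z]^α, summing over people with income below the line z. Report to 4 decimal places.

Incomes under z: KSh 140,000, KSh 370,000, KSh 400,000, KSh 550,000 (q = 4 of N = 9).
Shortfall ratios: (630000−140000)/630000 = 0.7778; (630000−370000)/630000 = 0.4127; (630000−400000)/630000 = 0.3651; (630000−550000)/630000 = 0.1270.
Raised to α = 2.5: 0.53351; 0.10942; 0.08053; 0.00575.
Sum = 0.729200; FGT(2.5) = 0.729200 / 9 = 0.0810.

0.0810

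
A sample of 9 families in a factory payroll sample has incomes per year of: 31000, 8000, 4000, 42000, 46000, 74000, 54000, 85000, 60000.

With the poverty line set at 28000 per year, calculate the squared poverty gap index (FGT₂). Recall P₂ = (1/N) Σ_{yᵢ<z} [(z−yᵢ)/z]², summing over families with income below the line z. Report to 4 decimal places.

0.1383

Below the line: 4000, 8000 (q = 2 of N = 9).
Normalized shortfalls: (28000−4000)/28000 = 0.8571; (28000−8000)/28000 = 0.7143.
Squared: 0.7347; 0.5102.
Sum = 1.244898; P₂ = 1.244898 / 9 = 0.1383.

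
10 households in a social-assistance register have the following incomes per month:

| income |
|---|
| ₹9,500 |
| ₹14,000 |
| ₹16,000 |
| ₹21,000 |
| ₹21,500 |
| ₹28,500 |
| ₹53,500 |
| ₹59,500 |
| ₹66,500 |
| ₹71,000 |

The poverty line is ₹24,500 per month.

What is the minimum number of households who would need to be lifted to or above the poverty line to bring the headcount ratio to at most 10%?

4

5 of the 10 households are poor, so H = 5/10 = 0.500.
A headcount ratio of at most 10% allows at most ⌊0.10 × 10⌋ = 1 poor households.
So at least 5 − 1 = 4 must be lifted.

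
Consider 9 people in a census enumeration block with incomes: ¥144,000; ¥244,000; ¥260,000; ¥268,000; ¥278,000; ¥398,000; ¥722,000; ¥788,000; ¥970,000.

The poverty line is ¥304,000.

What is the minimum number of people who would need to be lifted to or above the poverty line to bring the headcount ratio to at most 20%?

4

Currently q = 5 of N = 9 are below the line (H = 0.556).
A headcount ratio of at most 20% allows at most ⌊0.20 × 9⌋ = 1 poor people.
So at least 5 − 1 = 4 must be lifted.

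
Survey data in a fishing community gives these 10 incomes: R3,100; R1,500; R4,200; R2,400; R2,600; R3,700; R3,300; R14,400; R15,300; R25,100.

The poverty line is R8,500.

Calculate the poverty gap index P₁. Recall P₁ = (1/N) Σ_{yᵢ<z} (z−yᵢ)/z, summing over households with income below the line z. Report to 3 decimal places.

Below z: R1,500, R2,400, R2,600, R3,100, R3,300, R3,700, R4,200 (q = 7 of N = 10).
Shortfall ratios: (8500−1500)/8500 = 0.8235; (8500−2400)/8500 = 0.7176; (8500−2600)/8500 = 0.6941; (8500−3100)/8500 = 0.6353; (8500−3300)/8500 = 0.6118; (8500−3700)/8500 = 0.5647; (8500−4200)/8500 = 0.5059.
Σ = 4.552941. Dividing by the full population N = 10 gives P₁ = 0.455.

0.455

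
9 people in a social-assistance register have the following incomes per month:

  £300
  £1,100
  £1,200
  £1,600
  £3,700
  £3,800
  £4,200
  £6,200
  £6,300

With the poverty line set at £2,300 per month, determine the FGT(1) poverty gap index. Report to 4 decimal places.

Poor units: £300, £1,100, £1,200, £1,600 (q = 4 of N = 9).
Relative gaps: (2300−300)/2300 = 0.8696; (2300−1100)/2300 = 0.5217; (2300−1200)/2300 = 0.4783; (2300−1600)/2300 = 0.3043.
Sum of shortfalls = 2.173913; P₁ averages over all N: 2.173913 / 9 = 0.2415.

0.2415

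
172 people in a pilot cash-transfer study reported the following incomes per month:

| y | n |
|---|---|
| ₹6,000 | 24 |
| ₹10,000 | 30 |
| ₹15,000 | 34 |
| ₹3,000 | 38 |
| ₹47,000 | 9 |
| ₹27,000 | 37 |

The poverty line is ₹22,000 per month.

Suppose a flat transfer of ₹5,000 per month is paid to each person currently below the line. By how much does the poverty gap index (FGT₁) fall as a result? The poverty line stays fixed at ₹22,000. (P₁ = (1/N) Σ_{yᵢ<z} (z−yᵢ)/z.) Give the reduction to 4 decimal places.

0.1665

Before: below the line — 38×₹3,000, 24×₹6,000, 30×₹10,000, 34×₹15,000; poverty gap index (FGT₁) = 0.450317.
After the ₹5,000 transfer: below the line — 38×₹8,000, 24×₹11,000, 30×₹15,000, 34×₹20,000; poverty gap index (FGT₁) = 0.283827.
Reduction = 0.450317 − 0.283827 = 0.1665.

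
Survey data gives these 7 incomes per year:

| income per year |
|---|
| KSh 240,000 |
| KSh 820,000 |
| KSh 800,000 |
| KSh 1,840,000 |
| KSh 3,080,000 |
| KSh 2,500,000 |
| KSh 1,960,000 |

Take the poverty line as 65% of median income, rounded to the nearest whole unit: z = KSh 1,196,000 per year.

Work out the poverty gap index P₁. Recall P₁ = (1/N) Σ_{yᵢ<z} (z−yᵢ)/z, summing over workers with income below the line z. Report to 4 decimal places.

Below the line: KSh 240,000, KSh 800,000, KSh 820,000 (q = 3 of N = 7).
Relative gaps: (1196000−240000)/1196000 = 0.7993; (1196000−800000)/1196000 = 0.3311; (1196000−820000)/1196000 = 0.3144.
Σ = 1.444816. Dividing by the full population N = 7 gives P₁ = 0.2064.

0.2064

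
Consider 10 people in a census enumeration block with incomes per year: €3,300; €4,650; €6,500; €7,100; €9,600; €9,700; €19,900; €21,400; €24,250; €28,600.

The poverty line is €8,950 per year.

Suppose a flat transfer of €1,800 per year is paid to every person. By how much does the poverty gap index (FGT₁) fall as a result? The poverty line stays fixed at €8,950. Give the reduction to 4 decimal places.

0.0804

Before: below the line — €3,300, €4,650, €6,500, €7,100; poverty gap index (FGT₁) = 0.159218.
After the €1,800 transfer: below the line — €5,100, €6,450, €8,300, €8,900; poverty gap index (FGT₁) = 0.078771.
Reduction = 0.159218 − 0.078771 = 0.0804.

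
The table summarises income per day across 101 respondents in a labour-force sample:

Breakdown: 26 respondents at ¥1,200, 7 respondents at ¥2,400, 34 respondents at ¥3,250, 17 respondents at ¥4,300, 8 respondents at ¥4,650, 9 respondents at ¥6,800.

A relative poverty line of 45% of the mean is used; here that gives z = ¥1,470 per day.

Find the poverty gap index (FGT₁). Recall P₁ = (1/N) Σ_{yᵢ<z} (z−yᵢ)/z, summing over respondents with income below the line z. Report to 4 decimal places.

0.0473

Below the line: 26×¥1,200 (q = 26 of N = 101).
Relative gaps: (1470−1200)/1470 = 0.1837 (×26).
Σ = 4.775510. Dividing by the full population N = 101 gives P₁ = 0.0473.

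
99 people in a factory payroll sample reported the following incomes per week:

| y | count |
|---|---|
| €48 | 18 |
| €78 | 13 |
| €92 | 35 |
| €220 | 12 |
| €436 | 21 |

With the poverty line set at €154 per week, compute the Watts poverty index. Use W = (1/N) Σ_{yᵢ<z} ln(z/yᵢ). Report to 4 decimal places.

0.4834

Incomes under z: 18×€48, 13×€78, 35×€92 (q = 66 of N = 99).
Log gaps: ln(154/48) = 1.1658 (×18); ln(154/78) = 0.6802 (×13); ln(154/92) = 0.5152 (×35).
W = 47.857439 / 99 = 0.4834.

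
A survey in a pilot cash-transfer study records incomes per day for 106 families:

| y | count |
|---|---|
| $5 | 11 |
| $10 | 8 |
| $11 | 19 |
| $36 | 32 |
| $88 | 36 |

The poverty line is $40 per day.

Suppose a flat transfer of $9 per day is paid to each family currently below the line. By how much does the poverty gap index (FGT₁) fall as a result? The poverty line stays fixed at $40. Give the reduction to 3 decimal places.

0.111

Before: below the line — 11×$5, 8×$10, 19×$11, 32×$36; poverty gap index (FGT₁) = 0.30755.
After the $9 transfer: below the line — 11×$14, 8×$19, 19×$20; poverty gap index (FGT₁) = 0.19670.
Reduction = 0.30755 − 0.19670 = 0.111.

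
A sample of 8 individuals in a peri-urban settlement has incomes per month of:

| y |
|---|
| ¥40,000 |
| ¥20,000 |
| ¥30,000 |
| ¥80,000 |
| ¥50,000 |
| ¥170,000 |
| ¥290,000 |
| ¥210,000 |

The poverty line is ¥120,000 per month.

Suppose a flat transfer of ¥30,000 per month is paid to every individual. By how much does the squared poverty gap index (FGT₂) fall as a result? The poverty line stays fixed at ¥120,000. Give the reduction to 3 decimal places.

0.159

Before: below the line — ¥20,000, ¥30,000, ¥40,000, ¥50,000, ¥80,000; squared poverty gap index (FGT₂) = 0.26910.
After the ¥30,000 transfer: below the line — ¥50,000, ¥60,000, ¥70,000, ¥80,000, ¥110,000; squared poverty gap index (FGT₂) = 0.11024.
Reduction = 0.26910 − 0.11024 = 0.159.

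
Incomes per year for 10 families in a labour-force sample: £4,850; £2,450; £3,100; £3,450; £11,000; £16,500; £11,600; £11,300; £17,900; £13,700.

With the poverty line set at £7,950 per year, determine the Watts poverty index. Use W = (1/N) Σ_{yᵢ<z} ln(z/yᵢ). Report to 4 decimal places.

Below z: £2,450, £3,100, £3,450, £4,850 (q = 4 of N = 10).
Log gaps: ln(7950/2450) = 1.1771; ln(7950/3100) = 0.9418; ln(7950/3450) = 0.8348; ln(7950/4850) = 0.4942.
W = 3.447845 / 10 = 0.3448.

0.3448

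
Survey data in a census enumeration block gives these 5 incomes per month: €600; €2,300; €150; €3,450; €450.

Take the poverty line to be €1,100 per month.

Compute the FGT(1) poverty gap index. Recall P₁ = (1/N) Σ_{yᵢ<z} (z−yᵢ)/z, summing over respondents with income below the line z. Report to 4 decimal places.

Poor units: €150, €450, €600 (q = 3 of N = 5).
Normalized shortfalls: (1100−150)/1100 = 0.8636; (1100−450)/1100 = 0.5909; (1100−600)/1100 = 0.4545.
Σ = 1.909091. Dividing by the full population N = 5 gives P₁ = 0.3818.

0.3818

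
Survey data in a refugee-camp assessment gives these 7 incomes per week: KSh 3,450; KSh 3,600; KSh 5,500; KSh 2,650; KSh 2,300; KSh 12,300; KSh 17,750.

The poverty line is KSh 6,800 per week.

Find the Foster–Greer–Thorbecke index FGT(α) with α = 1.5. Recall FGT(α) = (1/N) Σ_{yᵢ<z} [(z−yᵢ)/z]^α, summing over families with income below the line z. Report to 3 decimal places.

Poor units: KSh 2,300, KSh 2,650, KSh 3,450, KSh 3,600, KSh 5,500 (q = 5 of N = 7).
Relative gaps: (6800−2300)/6800 = 0.6618; (6800−2650)/6800 = 0.6103; (6800−3450)/6800 = 0.4926; (6800−3600)/6800 = 0.4706; (6800−5500)/6800 = 0.1912.
Raised to α = 1.5: 0.53834; 0.47677; 0.34578; 0.32282; 0.08359.
Sum = 1.767302; FGT(1.5) = 1.767302 / 7 = 0.252.

0.252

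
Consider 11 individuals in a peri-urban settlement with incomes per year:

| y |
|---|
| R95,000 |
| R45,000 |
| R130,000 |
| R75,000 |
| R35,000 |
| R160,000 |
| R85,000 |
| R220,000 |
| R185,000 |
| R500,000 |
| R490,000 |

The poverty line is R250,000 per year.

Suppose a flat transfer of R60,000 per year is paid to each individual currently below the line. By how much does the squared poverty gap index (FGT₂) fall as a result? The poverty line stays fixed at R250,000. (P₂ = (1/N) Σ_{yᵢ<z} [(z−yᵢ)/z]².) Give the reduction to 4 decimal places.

Before: below the line — R35,000, R45,000, R75,000, R85,000, R95,000, R130,000, R160,000, R185,000, R220,000; squared poverty gap index (FGT₂) = 0.287636.
After the R60,000 transfer: below the line — R95,000, R105,000, R135,000, R145,000, R155,000, R190,000, R220,000, R245,000; squared poverty gap index (FGT₂) = 0.120509.
Reduction = 0.287636 − 0.120509 = 0.1671.

0.1671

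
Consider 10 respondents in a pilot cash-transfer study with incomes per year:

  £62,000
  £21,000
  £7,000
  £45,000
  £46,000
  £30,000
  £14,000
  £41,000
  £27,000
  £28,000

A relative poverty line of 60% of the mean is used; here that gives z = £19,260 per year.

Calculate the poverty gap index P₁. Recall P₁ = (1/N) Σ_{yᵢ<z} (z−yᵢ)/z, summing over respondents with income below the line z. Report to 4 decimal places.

0.0910

Incomes under z: £7,000, £14,000 (q = 2 of N = 10).
Relative gaps: (19260−7000)/19260 = 0.6366; (19260−14000)/19260 = 0.2731.
Σ = 0.909657. Dividing by the full population N = 10 gives P₁ = 0.0910.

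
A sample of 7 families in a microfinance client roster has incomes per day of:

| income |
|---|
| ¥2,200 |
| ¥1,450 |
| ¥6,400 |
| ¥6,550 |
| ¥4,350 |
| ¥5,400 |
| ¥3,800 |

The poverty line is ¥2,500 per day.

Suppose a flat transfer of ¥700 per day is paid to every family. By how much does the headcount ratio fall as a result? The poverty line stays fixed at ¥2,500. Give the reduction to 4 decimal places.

0.1429

Before: below the line — ¥1,450, ¥2,200; headcount ratio = 0.285714.
After the ¥700 transfer: below the line — ¥2,150; headcount ratio = 0.142857.
Reduction = 0.285714 − 0.142857 = 0.1429.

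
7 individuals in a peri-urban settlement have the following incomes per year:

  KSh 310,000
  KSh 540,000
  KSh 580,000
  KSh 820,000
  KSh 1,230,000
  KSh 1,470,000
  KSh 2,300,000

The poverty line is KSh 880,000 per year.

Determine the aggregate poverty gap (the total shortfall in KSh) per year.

Below z: KSh 310,000, KSh 540,000, KSh 580,000, KSh 820,000 (q = 4 of N = 7).
Individual gaps: 880000−310000 = 570000; 880000−540000 = 340000; 880000−580000 = 300000; 880000−820000 = 60000.
Aggregate gap = KSh 1,270,000.

KSh 1,270,000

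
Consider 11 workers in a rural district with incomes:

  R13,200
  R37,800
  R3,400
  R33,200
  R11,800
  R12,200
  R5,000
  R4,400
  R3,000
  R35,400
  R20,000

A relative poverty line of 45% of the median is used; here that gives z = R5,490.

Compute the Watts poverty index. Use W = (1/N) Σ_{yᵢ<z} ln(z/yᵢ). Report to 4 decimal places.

Below z: R3,000, R3,400, R4,400, R5,000 (q = 4 of N = 11).
Log gaps: ln(5490/3000) = 0.6043; ln(5490/3400) = 0.4792; ln(5490/4400) = 0.2213; ln(5490/5000) = 0.0935.
W = 1.398283 / 11 = 0.1271.

0.1271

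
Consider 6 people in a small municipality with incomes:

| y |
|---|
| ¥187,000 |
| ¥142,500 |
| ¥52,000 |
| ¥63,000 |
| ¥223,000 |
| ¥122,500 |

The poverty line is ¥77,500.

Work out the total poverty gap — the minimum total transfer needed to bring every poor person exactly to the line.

Incomes under z: ¥52,000, ¥63,000 (q = 2 of N = 6).
Individual gaps: 77500−52000 = 25500; 77500−63000 = 14500.
Aggregate gap = ¥40,000.

¥40,000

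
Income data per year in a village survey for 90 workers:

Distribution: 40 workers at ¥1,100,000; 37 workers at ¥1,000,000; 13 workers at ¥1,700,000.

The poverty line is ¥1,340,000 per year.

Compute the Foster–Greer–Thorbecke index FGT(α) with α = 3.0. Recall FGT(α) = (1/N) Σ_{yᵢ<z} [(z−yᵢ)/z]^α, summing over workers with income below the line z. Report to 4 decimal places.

0.0093

Poor units: 37×¥1,000,000, 40×¥1,100,000 (q = 77 of N = 90).
Normalized shortfalls: (1340000−1000000)/1340000 = 0.2537 (×37); (1340000−1100000)/1340000 = 0.1791 (×40).
Raised to α = 3.0: 0.01634 (×37); 0.00575 (×40).
Sum = 0.834215; FGT(3.0) = 0.834215 / 90 = 0.0093.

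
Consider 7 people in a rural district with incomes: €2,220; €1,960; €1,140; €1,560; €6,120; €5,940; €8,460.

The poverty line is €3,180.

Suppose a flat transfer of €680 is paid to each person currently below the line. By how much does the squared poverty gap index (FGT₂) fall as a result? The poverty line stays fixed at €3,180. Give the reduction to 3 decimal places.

Before: below the line — €1,140, €1,560, €1,960, €2,220; squared poverty gap index (FGT₂) = 0.12991.
After the €680 transfer: below the line — €1,820, €2,240, €2,640, €2,900; squared poverty gap index (FGT₂) = 0.04384.
Reduction = 0.12991 − 0.04384 = 0.086.

0.086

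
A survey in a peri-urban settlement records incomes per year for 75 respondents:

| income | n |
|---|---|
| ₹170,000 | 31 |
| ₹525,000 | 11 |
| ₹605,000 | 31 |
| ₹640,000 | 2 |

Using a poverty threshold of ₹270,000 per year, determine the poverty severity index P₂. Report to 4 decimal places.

0.0567

Poor units: 31×₹170,000 (q = 31 of N = 75).
Normalized shortfalls: (270000−170000)/270000 = 0.3704 (×31).
Squared: 0.1372 (×31).
Sum = 4.252401; P₂ = 4.252401 / 75 = 0.0567.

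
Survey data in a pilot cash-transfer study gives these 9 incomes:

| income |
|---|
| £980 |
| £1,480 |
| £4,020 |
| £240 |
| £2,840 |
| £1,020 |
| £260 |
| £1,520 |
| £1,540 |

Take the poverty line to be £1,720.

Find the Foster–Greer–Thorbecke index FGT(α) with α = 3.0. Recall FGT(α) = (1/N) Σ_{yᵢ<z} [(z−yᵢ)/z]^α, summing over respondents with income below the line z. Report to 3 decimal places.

0.156

Incomes under z: £240, £260, £980, £1,020, £1,480, £1,520, £1,540 (q = 7 of N = 9).
Relative gaps: (1720−240)/1720 = 0.8605; (1720−260)/1720 = 0.8488; (1720−980)/1720 = 0.4302; (1720−1020)/1720 = 0.4070; (1720−1480)/1720 = 0.1395; (1720−1520)/1720 = 0.1163; (1720−1540)/1720 = 0.1047.
Raised to α = 3.0: 0.63709; 0.61161; 0.07964; 0.06741; 0.00272; 0.00157; 0.00115.
Sum = 1.401175; FGT(3.0) = 1.401175 / 9 = 0.156.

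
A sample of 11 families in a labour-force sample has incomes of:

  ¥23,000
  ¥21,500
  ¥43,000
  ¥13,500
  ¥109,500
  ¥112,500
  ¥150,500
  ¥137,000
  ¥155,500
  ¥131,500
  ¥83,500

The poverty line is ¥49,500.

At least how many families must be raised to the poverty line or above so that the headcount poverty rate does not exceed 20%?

4 of the 11 families are poor, so H = 4/11 = 0.364.
A headcount ratio of at most 20% allows at most ⌊0.20 × 11⌋ = 2 poor families.
So at least 4 − 2 = 2 must be lifted.

2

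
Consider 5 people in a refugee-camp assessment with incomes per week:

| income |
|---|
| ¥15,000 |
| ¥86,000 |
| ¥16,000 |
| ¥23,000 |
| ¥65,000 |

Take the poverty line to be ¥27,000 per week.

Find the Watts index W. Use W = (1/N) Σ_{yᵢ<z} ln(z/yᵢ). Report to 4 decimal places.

Incomes under z: ¥15,000, ¥16,000, ¥23,000 (q = 3 of N = 5).
ln(z/y) terms: ln(27000/15000) = 0.5878; ln(27000/16000) = 0.5232; ln(27000/23000) = 0.1603.
W = 1.271377 / 5 = 0.2543.

0.2543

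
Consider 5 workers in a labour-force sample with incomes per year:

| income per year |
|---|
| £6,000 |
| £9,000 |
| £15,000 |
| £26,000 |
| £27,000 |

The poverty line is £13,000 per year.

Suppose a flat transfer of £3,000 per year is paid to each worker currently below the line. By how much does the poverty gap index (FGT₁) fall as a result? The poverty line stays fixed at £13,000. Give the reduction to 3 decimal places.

Before: below the line — £6,000, £9,000; poverty gap index (FGT₁) = 0.16923.
After the £3,000 transfer: below the line — £9,000, £12,000; poverty gap index (FGT₁) = 0.07692.
Reduction = 0.16923 − 0.07692 = 0.092.

0.092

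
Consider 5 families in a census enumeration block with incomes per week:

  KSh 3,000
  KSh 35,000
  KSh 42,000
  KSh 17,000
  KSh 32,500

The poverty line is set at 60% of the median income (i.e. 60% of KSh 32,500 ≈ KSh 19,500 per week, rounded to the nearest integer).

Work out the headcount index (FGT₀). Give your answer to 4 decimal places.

0.4000

2 of the 5 families have income below KSh 19,500.
H = 2/5 = 0.4000.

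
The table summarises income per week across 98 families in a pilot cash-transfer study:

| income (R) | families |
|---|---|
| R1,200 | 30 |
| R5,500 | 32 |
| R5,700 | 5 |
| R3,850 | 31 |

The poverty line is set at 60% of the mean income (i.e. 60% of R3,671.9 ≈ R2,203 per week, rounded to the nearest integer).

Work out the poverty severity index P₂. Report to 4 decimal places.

0.0635

Below the line: 30×R1,200 (q = 30 of N = 98).
Shortfall ratios: (2203−1200)/2203 = 0.4553 (×30).
Squared: 0.2073 (×30).
Sum = 6.218622; P₂ = 6.218622 / 98 = 0.0635.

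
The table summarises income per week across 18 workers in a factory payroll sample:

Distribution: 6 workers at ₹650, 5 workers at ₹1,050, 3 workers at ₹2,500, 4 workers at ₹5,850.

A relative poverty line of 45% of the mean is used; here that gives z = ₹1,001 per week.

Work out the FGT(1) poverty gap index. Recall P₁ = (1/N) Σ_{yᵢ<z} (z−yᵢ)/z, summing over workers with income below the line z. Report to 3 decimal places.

Below z: 6×₹650 (q = 6 of N = 18).
Shortfall ratios: (1001−650)/1001 = 0.3506 (×6).
Sum of shortfalls = 2.103896; P₁ averages over all N: 2.103896 / 18 = 0.117.

0.117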